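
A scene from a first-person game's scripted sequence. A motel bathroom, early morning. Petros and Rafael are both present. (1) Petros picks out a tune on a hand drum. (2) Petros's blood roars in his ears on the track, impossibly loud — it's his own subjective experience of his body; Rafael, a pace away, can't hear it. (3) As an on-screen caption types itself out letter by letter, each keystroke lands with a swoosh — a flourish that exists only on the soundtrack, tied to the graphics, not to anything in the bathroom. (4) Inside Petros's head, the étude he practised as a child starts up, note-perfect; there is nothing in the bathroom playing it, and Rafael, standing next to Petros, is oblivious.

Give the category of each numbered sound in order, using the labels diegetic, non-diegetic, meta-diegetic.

Sound (1): the instrument and the performer are both in the scene, so diegetic.
(2) point-of-audition from inside Petros's body; not a sound in the room → meta-diegetic.
(3) is non-diegetic: sound married to a title/caption — outside the diegesis by definition.
(4) is meta-diegetic: remembered music, private to Petros — Rafael is oblivious because it isn't in the room.

diegetic, meta-diegetic, non-diegetic, meta-diegetic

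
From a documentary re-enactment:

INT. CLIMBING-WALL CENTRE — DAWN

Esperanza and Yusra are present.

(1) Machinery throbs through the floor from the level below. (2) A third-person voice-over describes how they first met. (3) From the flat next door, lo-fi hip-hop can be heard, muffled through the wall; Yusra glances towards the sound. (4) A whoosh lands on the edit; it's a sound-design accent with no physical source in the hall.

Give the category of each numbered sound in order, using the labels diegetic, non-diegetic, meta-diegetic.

diegetic, non-diegetic, diegetic, non-diegetic

(1) it's the actual ambient sound of the location → diegetic.
Sound (2): commentary laid over the scene from outside the fiction, so non-diegetic.
(3) is diegetic: the music has an off-screen but real-world source and a character hears it.
Sound (4): it's a sound-design accent with no in-world source; no one in the scene can hear it, so non-diegetic.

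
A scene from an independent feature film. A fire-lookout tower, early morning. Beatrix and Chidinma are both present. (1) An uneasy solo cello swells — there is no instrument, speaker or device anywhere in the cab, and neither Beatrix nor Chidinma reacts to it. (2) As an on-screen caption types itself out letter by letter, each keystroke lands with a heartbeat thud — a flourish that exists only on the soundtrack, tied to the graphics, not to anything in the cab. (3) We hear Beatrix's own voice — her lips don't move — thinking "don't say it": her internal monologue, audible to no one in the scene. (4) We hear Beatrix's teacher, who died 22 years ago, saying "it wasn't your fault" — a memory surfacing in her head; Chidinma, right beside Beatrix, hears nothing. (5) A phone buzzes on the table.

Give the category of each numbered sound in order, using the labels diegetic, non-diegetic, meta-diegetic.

(1) score with no on-screen or off-screen source; it exists for the audience alone → non-diegetic.
Sound (2): sound married to a title/caption — outside the diegesis by definition, so non-diegetic.
(3) it's Beatrix's unspoken thought, heard only by the audience via her subjectivity → meta-diegetic.
(4) is meta-diegetic: it's Beatrix's recollection rendered as sound; the other character can't hear it.
Sound (5): the sound comes from a phone physically present in the location, so diegetic.

non-diegetic, non-diegetic, meta-diegetic, meta-diegetic, diegetic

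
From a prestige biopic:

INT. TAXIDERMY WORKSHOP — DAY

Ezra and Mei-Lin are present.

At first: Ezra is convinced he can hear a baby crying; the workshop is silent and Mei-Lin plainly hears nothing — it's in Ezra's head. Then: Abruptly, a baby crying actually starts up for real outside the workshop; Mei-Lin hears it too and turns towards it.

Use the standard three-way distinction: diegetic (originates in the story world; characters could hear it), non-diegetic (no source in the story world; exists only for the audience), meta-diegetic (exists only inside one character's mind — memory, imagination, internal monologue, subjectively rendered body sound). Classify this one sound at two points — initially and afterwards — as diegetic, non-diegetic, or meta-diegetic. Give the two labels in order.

meta-diegetic, diegetic

Initially: only Ezra 'hears' it — imagined, in his mind → meta-diegetic.
Afterwards: now there's a real external source and Mei-Lin hears it too — in the story world → diegetic.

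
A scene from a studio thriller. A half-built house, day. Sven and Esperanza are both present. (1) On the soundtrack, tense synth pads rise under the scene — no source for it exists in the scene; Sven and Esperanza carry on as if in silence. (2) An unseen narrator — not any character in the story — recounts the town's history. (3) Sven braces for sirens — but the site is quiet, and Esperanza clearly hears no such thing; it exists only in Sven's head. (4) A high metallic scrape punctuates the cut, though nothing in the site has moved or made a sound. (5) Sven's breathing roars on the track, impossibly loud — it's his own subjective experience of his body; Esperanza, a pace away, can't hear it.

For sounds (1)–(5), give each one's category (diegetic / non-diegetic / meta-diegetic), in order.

non-diegetic, non-diegetic, meta-diegetic, non-diegetic, meta-diegetic

(1) it has no source in the story world and no character can hear it — it's underscore → non-diegetic.
(2) commentary laid over the scene from outside the fiction → non-diegetic.
Sound (3): Sven alone 'hears' it — an imagined sound, not present in the space, so meta-diegetic.
Sound (4): nothing in the scene produces it; it's an accent added for the audience, so non-diegetic.
(5) is meta-diegetic: it's Sven's internal bodily sensation rendered as sound; only Sven 'hears' it.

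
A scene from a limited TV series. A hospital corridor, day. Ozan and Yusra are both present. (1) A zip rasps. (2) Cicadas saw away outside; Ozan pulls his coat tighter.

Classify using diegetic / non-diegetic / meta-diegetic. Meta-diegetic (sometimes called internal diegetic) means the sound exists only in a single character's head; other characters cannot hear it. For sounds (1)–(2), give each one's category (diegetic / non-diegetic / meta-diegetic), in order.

Sound (1): a zip is a real object/event in the scene's world, so diegetic.
(2) it's the actual ambient sound of the location → diegetic.

diegetic, diegetic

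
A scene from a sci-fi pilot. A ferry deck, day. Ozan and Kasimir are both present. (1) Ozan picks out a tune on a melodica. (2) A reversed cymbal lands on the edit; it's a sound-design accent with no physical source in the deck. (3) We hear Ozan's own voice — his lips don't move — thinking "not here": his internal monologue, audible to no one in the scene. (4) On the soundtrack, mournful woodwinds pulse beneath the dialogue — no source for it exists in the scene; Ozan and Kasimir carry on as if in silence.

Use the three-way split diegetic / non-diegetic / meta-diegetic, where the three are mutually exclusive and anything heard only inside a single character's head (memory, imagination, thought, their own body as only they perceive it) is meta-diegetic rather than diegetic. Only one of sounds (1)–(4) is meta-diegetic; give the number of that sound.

3

(1) Ozan is producing the music live, in the story world → diegetic.
(2) it's a sound-design accent with no in-world source; no one in the scene can hear it → non-diegetic.
(3) is meta-diegetic: internal monologue — inside Ozan's mind, not spoken into the scene.
(4) is non-diegetic: it has no source in the story world and no character can hear it — it's underscore.
Only (3) is meta-diegetic.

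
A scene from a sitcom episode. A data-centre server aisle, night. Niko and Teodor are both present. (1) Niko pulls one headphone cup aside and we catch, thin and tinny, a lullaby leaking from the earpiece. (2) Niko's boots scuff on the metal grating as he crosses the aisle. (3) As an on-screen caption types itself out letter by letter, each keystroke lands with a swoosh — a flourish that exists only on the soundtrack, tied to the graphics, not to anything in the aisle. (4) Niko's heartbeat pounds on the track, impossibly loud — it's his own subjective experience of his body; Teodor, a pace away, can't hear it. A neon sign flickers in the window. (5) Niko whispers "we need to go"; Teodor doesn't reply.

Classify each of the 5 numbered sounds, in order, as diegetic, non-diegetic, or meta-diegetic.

Sound (1): the headphones are an on-screen source, so diegetic.
(2) is diegetic: Niko's footsteps are produced in the story world.
(3) is non-diegetic: the caption isn't part of the story world, so neither is the sound tied to it.
(4) it's Niko's internal bodily sensation rendered as sound; only Niko 'hears' it → meta-diegetic.
(5) spoken by a character present in the story world → diegetic.

diegetic, diegetic, non-diegetic, meta-diegetic, diegetic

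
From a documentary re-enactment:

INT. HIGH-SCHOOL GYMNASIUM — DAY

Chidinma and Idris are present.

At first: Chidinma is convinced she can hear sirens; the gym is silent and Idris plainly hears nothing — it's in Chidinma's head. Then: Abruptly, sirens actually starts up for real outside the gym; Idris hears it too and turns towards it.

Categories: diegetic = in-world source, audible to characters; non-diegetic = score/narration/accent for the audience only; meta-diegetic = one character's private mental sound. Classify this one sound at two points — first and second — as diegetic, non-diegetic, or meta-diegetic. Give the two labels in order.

meta-diegetic, diegetic

First: only Chidinma 'hears' it — imagined, in her mind → meta-diegetic.
Second: now there's a real external source and Idris hears it too — in the story world → diegetic.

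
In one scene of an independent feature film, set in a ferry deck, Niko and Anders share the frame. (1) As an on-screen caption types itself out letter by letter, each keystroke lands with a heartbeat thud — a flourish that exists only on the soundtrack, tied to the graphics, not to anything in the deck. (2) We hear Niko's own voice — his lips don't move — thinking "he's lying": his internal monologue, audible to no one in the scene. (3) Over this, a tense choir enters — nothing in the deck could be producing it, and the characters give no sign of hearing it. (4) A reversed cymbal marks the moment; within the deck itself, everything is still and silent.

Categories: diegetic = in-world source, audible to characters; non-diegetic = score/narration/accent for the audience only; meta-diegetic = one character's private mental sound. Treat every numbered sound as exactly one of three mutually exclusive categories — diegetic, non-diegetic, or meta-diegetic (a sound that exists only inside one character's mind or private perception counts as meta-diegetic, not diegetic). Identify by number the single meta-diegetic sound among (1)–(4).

2

Sound (1): the caption isn't part of the story world, so neither is the sound tied to it, so non-diegetic.
(2) internal monologue — inside Niko's mind, not spoken into the scene → meta-diegetic.
Sound (3): nothing in the deck produces it and the characters don't hear it — pure soundtrack, so non-diegetic.
(4) an editorial stinger — it belongs to the cut, not the story world → non-diegetic.
Only (2) is meta-diegetic.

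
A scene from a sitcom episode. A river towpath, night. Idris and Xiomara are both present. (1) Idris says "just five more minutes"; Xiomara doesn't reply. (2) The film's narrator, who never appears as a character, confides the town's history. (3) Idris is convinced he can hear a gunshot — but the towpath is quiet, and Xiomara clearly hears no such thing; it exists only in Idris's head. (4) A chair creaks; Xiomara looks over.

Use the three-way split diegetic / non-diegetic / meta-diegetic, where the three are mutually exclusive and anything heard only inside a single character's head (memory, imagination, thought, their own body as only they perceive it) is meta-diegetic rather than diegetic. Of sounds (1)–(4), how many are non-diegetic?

1

(1) is diegetic: on-screen dialogue — Idris speaks and Xiomara is there to hear.
Sound (2): external voice-over — not a character, not heard by anyone in the scene, so non-diegetic.
(3) is meta-diegetic: the sound is imagined by Idris; nothing in the story world is producing it and Xiomara can't hear it.
(4) is diegetic: an in-world source (a chair); characters could hear it.
So 1 of the 4 is non-diegetic: (2).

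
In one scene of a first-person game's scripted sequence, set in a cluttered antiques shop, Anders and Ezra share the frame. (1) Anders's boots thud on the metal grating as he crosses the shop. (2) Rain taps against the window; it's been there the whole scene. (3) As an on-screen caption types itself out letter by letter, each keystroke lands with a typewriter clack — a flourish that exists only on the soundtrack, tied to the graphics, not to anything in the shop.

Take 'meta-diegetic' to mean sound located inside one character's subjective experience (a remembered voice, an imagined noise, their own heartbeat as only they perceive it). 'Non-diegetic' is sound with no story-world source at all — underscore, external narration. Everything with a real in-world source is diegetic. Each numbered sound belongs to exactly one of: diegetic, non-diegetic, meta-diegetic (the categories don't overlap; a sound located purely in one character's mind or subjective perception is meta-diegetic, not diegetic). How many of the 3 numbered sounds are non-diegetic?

1

(1) is diegetic: Anders's footsteps are produced in the story world.
Sound (2): ambient/room sound belonging to the story's physical space, so diegetic.
(3) the caption isn't part of the story world, so neither is the sound tied to it → non-diegetic.
So 1 of the 3 is non-diegetic: (3).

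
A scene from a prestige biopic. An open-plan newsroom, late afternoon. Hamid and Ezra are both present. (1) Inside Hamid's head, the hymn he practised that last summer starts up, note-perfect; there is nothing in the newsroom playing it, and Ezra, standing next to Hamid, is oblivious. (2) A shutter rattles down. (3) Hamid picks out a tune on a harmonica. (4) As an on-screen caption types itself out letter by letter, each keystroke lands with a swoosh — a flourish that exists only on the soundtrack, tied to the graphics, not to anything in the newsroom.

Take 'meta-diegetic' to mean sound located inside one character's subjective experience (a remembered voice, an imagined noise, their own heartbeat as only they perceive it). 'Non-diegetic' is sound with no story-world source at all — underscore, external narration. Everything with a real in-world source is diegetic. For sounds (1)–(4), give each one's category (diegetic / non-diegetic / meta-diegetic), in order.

meta-diegetic, diegetic, diegetic, non-diegetic

(1) is meta-diegetic: it lives in Hamid's subjectivity, not in the newsroom.
(2) is diegetic: a shutter is a real object/event in the scene's world.
Sound (3): a character is playing a harmonica on screen, so diegetic.
Sound (4): it accompanies on-screen graphics, not anything inside the story world, so non-diegetic.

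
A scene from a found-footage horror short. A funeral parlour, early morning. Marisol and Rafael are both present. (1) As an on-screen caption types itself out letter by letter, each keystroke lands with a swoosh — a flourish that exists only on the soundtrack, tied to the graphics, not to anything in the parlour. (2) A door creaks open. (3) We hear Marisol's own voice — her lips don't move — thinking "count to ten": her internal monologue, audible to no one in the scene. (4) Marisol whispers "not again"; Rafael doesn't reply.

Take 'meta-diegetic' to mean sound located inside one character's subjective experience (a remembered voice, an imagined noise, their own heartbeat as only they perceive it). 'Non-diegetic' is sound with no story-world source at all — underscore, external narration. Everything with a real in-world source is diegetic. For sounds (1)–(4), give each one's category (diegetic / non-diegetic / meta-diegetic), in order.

Sound (1): the caption isn't part of the story world, so neither is the sound tied to it, so non-diegetic.
(2) is diegetic: an in-world source (a door); characters could hear it.
(3) is meta-diegetic: internal monologue — inside Marisol's mind, not spoken into the scene.
Sound (4): Marisol is a character speaking aloud in the scene, so diegetic.

non-diegetic, diegetic, meta-diegetic, diegetic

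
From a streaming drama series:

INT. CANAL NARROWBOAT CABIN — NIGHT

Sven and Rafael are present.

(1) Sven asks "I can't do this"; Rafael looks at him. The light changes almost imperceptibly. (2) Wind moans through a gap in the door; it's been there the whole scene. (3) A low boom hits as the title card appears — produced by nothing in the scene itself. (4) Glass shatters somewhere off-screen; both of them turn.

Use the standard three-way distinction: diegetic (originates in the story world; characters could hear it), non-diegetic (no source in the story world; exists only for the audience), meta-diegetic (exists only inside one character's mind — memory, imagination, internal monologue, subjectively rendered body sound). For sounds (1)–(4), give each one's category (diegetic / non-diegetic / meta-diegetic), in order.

diegetic, diegetic, non-diegetic, diegetic

(1) is diegetic: spoken by a character present in the story world.
(2) is diegetic: it's the actual ambient sound of the location.
(3) is non-diegetic: nothing in the scene produces it; it's an accent added for the audience.
Sound (4): glass is a real object/event in the scene's world, so diegetic.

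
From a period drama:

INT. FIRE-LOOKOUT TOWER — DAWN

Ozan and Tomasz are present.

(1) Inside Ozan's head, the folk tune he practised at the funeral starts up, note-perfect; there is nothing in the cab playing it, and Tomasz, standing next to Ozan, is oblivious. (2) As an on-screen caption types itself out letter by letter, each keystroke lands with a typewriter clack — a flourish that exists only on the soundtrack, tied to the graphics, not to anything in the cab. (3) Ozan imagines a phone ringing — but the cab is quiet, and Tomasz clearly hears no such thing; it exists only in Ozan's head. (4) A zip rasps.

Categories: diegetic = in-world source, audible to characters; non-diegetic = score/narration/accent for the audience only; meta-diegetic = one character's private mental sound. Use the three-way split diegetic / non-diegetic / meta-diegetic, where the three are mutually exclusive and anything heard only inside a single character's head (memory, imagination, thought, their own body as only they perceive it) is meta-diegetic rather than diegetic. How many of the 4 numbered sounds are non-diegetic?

1

Sound (1): remembered music, private to Ozan — Tomasz is oblivious because it isn't in the room, so meta-diegetic.
Sound (2): the caption isn't part of the story world, so neither is the sound tied to it, so non-diegetic.
(3) is meta-diegetic: the sound is imagined by Ozan; nothing in the story world is producing it and Tomasz can't hear it.
(4) a zip is a real object/event in the scene's world → diegetic.
So 1 of the 4 is non-diegetic: (2).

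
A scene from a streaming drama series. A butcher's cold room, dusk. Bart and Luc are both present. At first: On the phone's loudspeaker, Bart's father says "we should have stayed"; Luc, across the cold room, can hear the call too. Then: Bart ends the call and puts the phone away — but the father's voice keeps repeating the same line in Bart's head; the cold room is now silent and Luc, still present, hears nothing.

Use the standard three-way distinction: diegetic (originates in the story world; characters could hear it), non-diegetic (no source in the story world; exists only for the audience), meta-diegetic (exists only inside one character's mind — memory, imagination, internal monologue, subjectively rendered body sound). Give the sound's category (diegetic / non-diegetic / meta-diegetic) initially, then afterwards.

Initially: the loudspeaker is an in-world source; both Bart and Luc hear the call → diegetic.
Afterwards: with the phone off, the voice continues only as Bart's private mental replay — Luc can't hear it → meta-diegetic.

diegetic, meta-diegetic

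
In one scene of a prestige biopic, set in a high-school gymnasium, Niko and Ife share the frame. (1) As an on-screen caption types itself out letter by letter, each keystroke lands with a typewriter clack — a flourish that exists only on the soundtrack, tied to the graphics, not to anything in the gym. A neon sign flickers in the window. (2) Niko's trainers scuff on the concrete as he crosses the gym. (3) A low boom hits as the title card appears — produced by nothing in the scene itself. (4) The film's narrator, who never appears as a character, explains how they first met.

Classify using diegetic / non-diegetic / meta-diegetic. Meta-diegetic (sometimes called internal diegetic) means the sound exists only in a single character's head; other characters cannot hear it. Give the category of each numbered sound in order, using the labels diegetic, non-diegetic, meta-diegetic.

(1) the caption isn't part of the story world, so neither is the sound tied to it → non-diegetic.
(2) is diegetic: a character's body making contact with the set — an in-world sound.
(3) it's a sound-design accent with no in-world source; no one in the scene can hear it → non-diegetic.
Sound (4): commentary laid over the scene from outside the fiction, so non-diegetic.

non-diegetic, diegetic, non-diegetic, non-diegetic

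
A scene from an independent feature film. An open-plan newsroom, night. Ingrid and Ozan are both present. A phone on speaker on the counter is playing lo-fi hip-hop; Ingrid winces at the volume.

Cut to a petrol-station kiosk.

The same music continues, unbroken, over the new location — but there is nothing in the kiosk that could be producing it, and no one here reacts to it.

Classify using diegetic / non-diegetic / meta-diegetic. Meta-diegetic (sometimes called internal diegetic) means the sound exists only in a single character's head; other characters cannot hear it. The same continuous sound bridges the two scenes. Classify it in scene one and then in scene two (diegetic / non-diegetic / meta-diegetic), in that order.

Scene one: a phone on speaker is an on-screen source and Ingrid reacts to it → diegetic.
Scene two: there is no source in the kiosk and no one hears it — it's now underscore → non-diegetic.

diegetic, non-diegetic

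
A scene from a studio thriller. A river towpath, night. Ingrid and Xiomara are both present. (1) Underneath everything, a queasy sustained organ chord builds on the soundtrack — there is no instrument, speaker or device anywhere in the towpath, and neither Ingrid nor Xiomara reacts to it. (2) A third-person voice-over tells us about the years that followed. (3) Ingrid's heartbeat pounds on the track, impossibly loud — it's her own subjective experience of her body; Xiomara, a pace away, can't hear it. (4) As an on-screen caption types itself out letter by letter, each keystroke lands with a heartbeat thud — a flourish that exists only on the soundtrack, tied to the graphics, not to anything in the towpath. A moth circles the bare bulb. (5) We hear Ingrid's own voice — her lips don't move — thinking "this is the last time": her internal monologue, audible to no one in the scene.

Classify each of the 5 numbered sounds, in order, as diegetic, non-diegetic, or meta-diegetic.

non-diegetic, non-diegetic, meta-diegetic, non-diegetic, meta-diegetic

(1) score with no on-screen or off-screen source; it exists for the audience alone → non-diegetic.
(2) commentary laid over the scene from outside the fiction → non-diegetic.
Sound (3): point-of-audition from inside Ingrid's body; not a sound in the room, so meta-diegetic.
(4) sound married to a title/caption — outside the diegesis by definition → non-diegetic.
Sound (5): internal monologue — inside Ingrid's mind, not spoken into the scene, so meta-diegetic.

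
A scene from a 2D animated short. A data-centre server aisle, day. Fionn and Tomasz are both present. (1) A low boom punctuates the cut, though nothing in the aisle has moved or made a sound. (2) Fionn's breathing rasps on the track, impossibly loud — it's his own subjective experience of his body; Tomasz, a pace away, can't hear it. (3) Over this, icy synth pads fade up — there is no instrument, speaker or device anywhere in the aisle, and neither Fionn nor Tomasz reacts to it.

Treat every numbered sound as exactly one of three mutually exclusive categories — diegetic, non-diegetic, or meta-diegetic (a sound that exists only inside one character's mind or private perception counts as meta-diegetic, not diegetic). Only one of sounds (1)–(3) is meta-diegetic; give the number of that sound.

Sound (1): it's a sound-design accent with no in-world source; no one in the scene can hear it, so non-diegetic.
(2) is meta-diegetic: it's Fionn's internal bodily sensation rendered as sound; only Fionn 'hears' it.
(3) nothing in the aisle produces it and the characters don't hear it — pure soundtrack → non-diegetic.
Only (2) is meta-diegetic.

2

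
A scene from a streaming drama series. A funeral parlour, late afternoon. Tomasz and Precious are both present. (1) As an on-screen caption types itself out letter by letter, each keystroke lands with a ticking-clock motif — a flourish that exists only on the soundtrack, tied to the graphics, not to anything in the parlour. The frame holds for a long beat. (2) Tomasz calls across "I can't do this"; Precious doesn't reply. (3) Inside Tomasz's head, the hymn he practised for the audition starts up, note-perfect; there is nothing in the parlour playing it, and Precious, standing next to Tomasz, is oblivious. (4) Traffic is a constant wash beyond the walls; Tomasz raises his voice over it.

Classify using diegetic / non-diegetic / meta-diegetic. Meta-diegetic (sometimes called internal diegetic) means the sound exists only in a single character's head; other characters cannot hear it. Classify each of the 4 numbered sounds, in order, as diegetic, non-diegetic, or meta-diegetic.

(1) the caption isn't part of the story world, so neither is the sound tied to it → non-diegetic.
(2) is diegetic: spoken by a character present in the story world.
(3) the music is a memory playing inside Tomasz's mind alone; no real-world source, Precious can't hear it → meta-diegetic.
(4) is diegetic: traffic is part of the location's real environment.

non-diegetic, diegetic, meta-diegetic, diegetic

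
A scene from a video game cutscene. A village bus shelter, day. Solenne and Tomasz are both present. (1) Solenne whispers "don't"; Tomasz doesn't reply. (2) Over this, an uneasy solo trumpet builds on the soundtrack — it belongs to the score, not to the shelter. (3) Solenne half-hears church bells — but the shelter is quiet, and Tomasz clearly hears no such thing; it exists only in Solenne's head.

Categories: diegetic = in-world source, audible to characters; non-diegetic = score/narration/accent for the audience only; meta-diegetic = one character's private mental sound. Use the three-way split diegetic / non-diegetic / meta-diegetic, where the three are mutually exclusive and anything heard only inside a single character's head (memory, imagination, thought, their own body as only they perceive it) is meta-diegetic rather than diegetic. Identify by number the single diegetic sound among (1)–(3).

Sound (1): on-screen dialogue — Solenne speaks and Tomasz is there to hear, so diegetic.
Sound (2): it has no source in the story world and no character can hear it — it's underscore, so non-diegetic.
(3) is meta-diegetic: subjective to Solenne: the shelter is silent and Tomasz hears nothing.
Only (1) is diegetic.

1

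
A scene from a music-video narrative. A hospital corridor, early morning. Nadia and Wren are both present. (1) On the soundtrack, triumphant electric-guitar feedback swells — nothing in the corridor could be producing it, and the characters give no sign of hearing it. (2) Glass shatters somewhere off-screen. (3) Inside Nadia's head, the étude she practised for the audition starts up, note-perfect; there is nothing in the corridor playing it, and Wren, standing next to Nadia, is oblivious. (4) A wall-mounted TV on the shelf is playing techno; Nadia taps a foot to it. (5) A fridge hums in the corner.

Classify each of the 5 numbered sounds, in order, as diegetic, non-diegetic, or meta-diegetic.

non-diegetic, diegetic, meta-diegetic, diegetic, diegetic

(1) is non-diegetic: it has no source in the story world and no character can hear it — it's underscore.
Sound (2): an in-world source (glass); characters could hear it, so diegetic.
Sound (3): remembered music, private to Nadia — Wren is oblivious because it isn't in the room, so meta-diegetic.
(4) the music comes from an on-screen device that Nadia responds to → diegetic.
(5) it's the actual ambient sound of the location → diegetic.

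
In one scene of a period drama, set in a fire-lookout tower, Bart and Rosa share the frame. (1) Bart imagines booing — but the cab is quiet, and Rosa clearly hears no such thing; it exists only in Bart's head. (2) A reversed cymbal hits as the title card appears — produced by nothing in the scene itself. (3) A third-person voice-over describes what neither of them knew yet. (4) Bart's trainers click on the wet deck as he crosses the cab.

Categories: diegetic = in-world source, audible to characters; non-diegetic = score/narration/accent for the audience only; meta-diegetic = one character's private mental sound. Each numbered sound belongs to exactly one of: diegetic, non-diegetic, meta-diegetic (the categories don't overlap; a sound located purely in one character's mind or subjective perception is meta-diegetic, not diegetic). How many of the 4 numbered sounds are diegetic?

(1) subjective to Bart: the cab is silent and Rosa hears nothing → meta-diegetic.
(2) an editorial stinger — it belongs to the cut, not the story world → non-diegetic.
(3) is non-diegetic: commentary laid over the scene from outside the fiction.
(4) it's the physical sound of Bart moving in the space → diegetic.
So 1 of the 4 is diegetic: (4).

1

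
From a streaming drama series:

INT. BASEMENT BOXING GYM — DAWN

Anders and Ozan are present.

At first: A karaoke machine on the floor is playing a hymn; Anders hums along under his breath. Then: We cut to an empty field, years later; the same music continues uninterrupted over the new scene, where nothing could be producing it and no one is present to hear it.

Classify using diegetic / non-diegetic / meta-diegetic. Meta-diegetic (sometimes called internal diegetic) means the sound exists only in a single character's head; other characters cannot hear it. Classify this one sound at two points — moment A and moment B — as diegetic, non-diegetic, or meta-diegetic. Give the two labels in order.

diegetic, non-diegetic

Moment A: a karaoke machine is a real in-scene source and Anders reacts to it → diegetic.
Moment B: there is no longer any in-world source and no one can hear it — it has become underscore → non-diegetic.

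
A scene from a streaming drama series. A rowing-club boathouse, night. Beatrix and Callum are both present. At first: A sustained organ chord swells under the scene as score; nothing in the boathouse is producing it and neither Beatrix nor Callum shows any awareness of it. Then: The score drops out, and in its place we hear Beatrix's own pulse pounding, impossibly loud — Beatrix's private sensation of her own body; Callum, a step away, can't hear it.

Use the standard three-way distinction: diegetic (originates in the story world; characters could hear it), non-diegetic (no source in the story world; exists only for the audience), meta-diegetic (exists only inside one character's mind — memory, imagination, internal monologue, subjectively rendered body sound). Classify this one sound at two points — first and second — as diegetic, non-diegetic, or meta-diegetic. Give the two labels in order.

First: underscore with no in-world source, inaudible to the characters → non-diegetic.
Second: the body sound is Beatrix's subjective perception alone — Callum can't hear it → meta-diegetic.

non-diegetic, meta-diegetic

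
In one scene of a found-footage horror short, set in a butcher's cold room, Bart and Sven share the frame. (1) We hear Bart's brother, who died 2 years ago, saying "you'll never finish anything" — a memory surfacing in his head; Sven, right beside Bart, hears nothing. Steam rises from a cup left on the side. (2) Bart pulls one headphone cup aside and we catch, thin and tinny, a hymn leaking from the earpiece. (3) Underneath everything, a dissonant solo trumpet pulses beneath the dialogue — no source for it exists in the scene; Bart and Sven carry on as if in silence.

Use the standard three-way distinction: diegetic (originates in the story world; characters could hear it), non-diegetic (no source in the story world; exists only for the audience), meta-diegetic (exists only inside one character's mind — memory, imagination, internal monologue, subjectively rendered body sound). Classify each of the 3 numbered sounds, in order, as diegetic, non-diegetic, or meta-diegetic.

meta-diegetic, diegetic, non-diegetic

(1) the voice is a memory playing only inside Bart's mind; Sven can't hear it → meta-diegetic.
(2) the headphones are an on-screen source → diegetic.
Sound (3): it has no source in the story world and no character can hear it — it's underscore, so non-diegetic.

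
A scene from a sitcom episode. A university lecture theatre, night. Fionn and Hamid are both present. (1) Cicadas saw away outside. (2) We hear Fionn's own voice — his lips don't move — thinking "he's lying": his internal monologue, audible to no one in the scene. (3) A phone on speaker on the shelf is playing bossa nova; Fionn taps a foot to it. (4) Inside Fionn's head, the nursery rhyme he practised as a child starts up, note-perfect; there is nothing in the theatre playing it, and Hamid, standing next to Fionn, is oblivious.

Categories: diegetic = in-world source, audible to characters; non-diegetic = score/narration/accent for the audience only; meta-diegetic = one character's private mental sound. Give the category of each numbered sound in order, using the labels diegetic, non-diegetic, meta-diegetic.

diegetic, meta-diegetic, diegetic, meta-diegetic

(1) is diegetic: it's the actual ambient sound of the location.
(2) it's Fionn's unspoken thought, heard only by the audience via his subjectivity → meta-diegetic.
(3) is diegetic: source music from a phone on speaker, which exists in the story world.
(4) it lives in Fionn's subjectivity, not in the theatre → meta-diegetic.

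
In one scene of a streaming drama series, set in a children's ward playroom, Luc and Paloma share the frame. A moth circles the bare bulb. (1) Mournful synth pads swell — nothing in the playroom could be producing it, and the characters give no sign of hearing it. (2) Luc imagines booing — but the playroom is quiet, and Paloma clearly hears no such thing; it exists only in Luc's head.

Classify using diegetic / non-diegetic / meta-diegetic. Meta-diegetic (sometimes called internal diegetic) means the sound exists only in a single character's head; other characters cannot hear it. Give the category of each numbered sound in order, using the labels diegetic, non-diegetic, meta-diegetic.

non-diegetic, meta-diegetic

(1) score with no on-screen or off-screen source; it exists for the audience alone → non-diegetic.
(2) is meta-diegetic: subjective to Luc: the playroom is silent and Paloma hears nothing.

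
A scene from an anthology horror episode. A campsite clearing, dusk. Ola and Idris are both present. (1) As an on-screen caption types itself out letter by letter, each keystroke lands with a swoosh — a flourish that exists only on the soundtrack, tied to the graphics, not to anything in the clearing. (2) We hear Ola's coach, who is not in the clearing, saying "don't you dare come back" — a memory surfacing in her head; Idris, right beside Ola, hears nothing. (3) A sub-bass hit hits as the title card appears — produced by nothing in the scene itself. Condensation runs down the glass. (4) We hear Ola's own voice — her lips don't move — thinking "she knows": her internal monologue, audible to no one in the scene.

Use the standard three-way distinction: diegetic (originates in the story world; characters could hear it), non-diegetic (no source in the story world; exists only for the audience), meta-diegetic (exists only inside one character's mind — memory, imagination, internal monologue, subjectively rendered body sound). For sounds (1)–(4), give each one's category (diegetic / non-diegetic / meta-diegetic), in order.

(1) it accompanies on-screen graphics, not anything inside the story world → non-diegetic.
(2) is meta-diegetic: a remembered line, private to Ola — not present in the room, not audible to Idris.
Sound (3): it's a sound-design accent with no in-world source; no one in the scene can hear it, so non-diegetic.
Sound (4): internal monologue — inside Ola's mind, not spoken into the scene, so meta-diegetic.

non-diegetic, meta-diegetic, non-diegetic, meta-diegetic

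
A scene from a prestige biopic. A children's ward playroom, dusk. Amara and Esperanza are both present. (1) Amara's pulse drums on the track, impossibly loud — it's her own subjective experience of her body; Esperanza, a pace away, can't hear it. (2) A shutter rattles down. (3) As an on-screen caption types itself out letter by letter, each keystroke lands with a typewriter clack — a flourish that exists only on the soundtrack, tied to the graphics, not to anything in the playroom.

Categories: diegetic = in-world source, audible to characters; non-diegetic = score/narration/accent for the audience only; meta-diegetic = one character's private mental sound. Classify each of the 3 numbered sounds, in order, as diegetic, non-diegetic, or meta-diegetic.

(1) it's Amara's internal bodily sensation rendered as sound; only Amara 'hears' it → meta-diegetic.
Sound (2): the sound comes from a shutter physically present in the location, so diegetic.
(3) is non-diegetic: sound married to a title/caption — outside the diegesis by definition.

meta-diegetic, diegetic, non-diegetic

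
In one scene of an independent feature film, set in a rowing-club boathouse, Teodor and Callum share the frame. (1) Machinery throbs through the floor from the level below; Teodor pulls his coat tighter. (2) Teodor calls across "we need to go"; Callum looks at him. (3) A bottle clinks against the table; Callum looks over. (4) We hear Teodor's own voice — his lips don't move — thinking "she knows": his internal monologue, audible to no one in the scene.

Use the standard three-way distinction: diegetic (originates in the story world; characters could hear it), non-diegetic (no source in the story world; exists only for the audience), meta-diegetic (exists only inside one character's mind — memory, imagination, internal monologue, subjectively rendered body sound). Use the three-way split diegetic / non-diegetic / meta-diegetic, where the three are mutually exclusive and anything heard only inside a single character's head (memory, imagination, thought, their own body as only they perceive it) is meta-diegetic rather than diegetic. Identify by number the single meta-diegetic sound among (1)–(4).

4

(1) machinery is part of the location's real environment → diegetic.
(2) on-screen dialogue — Teodor speaks and Callum is there to hear → diegetic.
Sound (3): a bottle is a real object/event in the scene's world, so diegetic.
(4) Teodor's thought-voice: a private mental sound no other character can hear → meta-diegetic.
Only (4) is meta-diegetic.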